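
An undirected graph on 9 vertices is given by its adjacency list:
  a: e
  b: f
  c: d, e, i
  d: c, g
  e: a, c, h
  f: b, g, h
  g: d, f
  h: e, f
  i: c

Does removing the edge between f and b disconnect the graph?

Yes

Removing f-b leaves no path between f and b: the component count goes from 1 to 2. So it is a bridge.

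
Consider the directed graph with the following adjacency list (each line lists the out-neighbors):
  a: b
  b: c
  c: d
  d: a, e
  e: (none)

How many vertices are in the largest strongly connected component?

{a, b, c, d} are all mutually reachable — one SCC of size 4.
{e} is an SCC by itself.
The largest has 4 vertices.

4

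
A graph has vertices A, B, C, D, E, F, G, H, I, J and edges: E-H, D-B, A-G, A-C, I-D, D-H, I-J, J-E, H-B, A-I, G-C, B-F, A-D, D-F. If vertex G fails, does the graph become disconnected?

No

Deleting G leaves 1 component (was 1) (its neighbors A, C remain connected to each other), so G is not a cut vertex.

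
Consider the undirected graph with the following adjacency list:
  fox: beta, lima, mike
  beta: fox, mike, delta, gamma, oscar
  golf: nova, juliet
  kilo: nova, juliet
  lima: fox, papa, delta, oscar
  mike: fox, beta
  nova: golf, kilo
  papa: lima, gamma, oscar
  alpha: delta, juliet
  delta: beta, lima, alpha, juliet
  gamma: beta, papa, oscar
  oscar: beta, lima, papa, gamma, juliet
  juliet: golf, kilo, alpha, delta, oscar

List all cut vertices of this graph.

juliet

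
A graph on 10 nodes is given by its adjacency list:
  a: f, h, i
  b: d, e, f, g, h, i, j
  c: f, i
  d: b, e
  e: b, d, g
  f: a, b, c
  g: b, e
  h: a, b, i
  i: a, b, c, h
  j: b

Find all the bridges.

The edges on the cycle b-g-e-d-b are not bridges since each lies on that cycle.
But removing j-b disconnects j from b — this is a bridge.

b-j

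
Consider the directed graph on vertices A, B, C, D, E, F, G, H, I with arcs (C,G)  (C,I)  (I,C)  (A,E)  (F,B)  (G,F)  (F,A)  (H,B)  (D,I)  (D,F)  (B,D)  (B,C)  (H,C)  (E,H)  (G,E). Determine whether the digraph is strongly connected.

From E we can reach every vertex (A, B, C, D, E, F, G, H, I), and every vertex can reach E (A, B, C, D, E, F, G, H, I). So the whole graph is one strongly connected component.

Yes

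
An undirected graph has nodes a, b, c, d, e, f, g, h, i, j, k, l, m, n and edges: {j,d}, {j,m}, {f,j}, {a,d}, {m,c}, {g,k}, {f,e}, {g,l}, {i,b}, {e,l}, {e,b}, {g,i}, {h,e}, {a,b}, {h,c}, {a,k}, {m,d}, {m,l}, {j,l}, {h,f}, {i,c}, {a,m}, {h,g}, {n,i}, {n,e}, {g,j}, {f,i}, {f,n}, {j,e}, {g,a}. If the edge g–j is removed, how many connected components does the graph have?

1

g and j are still connected via g-l-j, so the component count stays at 1.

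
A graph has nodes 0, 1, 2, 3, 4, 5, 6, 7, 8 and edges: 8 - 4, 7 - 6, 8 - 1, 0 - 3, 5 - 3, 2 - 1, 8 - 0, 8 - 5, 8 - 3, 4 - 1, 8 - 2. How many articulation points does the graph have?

Removing 8 increases the component count from 2 to 3, so 8 is a cut vertex.
By contrast removing 2 leaves 2 components; it is not a cut vertex. No other vertex is a cut vertex either.

1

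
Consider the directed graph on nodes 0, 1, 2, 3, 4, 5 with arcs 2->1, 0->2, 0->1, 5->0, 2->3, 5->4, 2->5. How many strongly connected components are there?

4

{0, 2, 5} are all mutually reachable — one SCC of size 3.
{1} is an SCC by itself.
{4} is an SCC by itself.
{3} is an SCC by itself.
That gives 4 strongly connected components.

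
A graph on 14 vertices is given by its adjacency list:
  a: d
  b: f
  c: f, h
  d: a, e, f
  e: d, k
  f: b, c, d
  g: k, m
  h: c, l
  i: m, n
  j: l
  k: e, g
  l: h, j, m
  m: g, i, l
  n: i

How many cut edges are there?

5

The edges on the cycle k-g-m-l-h-c-f-d-e-k are not bridges since each lies on that cycle.
But removing a-d disconnects a from d; removing b-f disconnects b from f; removing j-l disconnects j from l; removing i-n disconnects i from n — these are bridges.
In total 5 edges are bridges.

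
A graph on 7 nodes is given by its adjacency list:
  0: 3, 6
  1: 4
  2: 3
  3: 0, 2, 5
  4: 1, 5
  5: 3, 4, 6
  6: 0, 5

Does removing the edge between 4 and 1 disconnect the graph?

Yes

Removing 4-1 leaves no path between 4 and 1: the component count goes from 1 to 2. So it is a bridge.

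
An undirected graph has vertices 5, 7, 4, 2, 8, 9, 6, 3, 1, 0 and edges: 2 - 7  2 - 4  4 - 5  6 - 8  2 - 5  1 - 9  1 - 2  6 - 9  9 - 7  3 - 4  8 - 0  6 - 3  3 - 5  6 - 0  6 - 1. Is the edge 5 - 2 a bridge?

No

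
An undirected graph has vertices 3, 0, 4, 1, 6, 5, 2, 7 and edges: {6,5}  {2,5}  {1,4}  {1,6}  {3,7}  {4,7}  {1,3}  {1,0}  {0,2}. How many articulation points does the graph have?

Removing 1 increases the component count from 1 to 2, so 1 is a cut vertex.
By contrast removing 0 leaves 1 component; it is not a cut vertex. No other vertex is a cut vertex either.

1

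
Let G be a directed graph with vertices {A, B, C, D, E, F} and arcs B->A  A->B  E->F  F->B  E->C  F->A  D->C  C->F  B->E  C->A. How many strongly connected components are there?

2

{A, B, C, E, F} are all mutually reachable — one SCC of size 5.
{D} is an SCC by itself.
That gives 2 strongly connected components.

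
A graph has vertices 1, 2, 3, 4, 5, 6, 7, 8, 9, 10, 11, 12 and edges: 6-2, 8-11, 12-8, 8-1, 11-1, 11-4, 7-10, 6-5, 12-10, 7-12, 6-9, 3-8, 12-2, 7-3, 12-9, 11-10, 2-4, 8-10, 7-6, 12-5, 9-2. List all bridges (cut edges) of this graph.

none

The edges on the cycle 12-9-2-12 are not bridges since each lies on that cycle.
Every edge lies on some cycle, so there are no bridges.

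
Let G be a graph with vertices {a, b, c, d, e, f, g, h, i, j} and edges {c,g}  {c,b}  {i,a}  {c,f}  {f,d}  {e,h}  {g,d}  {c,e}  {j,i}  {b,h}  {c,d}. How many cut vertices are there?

Removing c increases the component count from 2 to 3, so c is a cut vertex.
Removing i increases the component count from 2 to 3, so i is a cut vertex.
By contrast removing f leaves 2 components; it is not a cut vertex. No other vertex is a cut vertex either.

2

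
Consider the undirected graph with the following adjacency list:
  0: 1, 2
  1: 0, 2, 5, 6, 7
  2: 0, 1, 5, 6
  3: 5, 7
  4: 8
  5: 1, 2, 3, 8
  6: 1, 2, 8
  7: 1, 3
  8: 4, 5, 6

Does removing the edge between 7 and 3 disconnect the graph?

After removing 7-3, the path 7-1-5-3 still connects them, so the edge is not a bridge.

No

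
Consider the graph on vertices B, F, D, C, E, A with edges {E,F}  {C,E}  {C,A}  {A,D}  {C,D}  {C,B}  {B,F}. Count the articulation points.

Removing C increases the component count from 1 to 2, so C is a cut vertex.
By contrast removing D leaves 1 component; it is not a cut vertex. No other vertex is a cut vertex either.

1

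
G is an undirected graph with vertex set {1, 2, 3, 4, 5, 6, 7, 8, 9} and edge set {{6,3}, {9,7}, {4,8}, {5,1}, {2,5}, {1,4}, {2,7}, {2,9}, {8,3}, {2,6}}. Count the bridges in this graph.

0

The edges on the cycle 2-9-7-2 are not bridges since each lies on that cycle.
Every edge lies on some cycle, so there are no bridges.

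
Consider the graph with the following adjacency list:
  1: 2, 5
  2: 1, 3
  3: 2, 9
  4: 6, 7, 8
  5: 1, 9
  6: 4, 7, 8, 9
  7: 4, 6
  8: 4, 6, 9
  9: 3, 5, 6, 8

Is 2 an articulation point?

No

Deleting 2 leaves 1 component (was 1) (its neighbors 1, 3 remain connected to each other), so 2 is not a cut vertex.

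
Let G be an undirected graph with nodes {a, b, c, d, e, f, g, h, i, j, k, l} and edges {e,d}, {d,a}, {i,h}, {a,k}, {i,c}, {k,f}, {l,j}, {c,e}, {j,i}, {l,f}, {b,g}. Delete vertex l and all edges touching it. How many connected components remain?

With l gone, the remaining components are: {b, g}; {a, c, d, e, f, h, i, j, k}.
That is 2 components.

2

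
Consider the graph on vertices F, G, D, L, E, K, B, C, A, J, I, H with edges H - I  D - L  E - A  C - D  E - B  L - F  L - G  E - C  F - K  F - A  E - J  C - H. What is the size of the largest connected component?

12

Starting from A we can reach A, B, C, D, E, F, G, H, I, J, K, L. That is one component of size 12.
The largest has 12 vertices.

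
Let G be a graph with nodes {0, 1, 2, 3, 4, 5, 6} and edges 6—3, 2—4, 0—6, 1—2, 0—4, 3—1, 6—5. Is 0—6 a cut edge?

No

After removing 0—6, the path 0-4-2-1-3-6 still connects them, so the edge is not a bridge.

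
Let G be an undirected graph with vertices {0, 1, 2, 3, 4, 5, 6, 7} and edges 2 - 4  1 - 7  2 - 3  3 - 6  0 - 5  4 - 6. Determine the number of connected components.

3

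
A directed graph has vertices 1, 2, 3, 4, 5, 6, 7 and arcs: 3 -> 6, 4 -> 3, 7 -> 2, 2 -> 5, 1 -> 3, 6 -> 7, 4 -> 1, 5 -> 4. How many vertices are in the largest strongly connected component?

{1, 2, 3, 4, 5, 6, 7} are all mutually reachable — one SCC of size 7.
The largest has 7 vertices.

7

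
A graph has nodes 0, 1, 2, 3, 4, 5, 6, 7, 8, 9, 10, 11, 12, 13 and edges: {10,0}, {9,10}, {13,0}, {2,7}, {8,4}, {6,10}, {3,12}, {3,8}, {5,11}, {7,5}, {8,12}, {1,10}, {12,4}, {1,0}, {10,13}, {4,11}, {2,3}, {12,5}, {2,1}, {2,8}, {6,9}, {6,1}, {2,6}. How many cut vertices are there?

Removing 2 increases the component count from 1 to 2, so 2 is a cut vertex.
By contrast removing 12 leaves 1 component; it is not a cut vertex. No other vertex is a cut vertex either.

1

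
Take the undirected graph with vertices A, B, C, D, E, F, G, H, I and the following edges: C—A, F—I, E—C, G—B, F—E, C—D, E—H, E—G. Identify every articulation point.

C, E, F, G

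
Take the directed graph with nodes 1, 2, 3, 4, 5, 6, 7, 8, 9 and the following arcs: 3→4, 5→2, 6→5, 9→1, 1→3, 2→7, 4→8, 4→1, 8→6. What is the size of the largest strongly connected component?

3

{1, 3, 4} are all mutually reachable — one SCC of size 3.
{6} is an SCC by itself.
{2} is an SCC by itself.
{7} is an SCC by itself.
{5} is an SCC by itself.
(and 2 more singleton SCCs)
The largest has 3 vertices.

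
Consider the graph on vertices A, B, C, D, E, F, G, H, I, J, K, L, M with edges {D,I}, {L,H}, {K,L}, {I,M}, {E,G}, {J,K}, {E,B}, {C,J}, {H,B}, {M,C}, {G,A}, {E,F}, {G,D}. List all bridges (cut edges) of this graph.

A-G, E-F

The edges on the cycle E-G-D-I-M-C-J-K-L-H-B-E are not bridges since each lies on that cycle.
But removing G–A disconnects G from A; removing E–F disconnects E from F — these are bridges.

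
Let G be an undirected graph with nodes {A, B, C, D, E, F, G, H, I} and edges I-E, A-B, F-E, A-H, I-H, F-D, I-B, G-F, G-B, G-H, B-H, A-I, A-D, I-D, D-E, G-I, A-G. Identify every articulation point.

none

Removing E, for instance, still leaves 2 components. No single vertex removal increases the component count — the graph has no articulation points.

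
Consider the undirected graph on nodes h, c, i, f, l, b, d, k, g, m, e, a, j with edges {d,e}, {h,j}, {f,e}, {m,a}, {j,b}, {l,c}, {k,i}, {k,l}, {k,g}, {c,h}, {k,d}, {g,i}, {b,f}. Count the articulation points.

Removing k increases the component count from 2 to 3, so k is a cut vertex.
By contrast removing i leaves 2 components; it is not a cut vertex. No other vertex is a cut vertex either.

1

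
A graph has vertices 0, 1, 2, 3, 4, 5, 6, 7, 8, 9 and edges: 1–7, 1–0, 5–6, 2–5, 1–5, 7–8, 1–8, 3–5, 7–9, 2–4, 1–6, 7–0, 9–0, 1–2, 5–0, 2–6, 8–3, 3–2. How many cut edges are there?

1

The edges on the cycle 1-7-9-0-1 are not bridges since each lies on that cycle.
But removing 2–4 disconnects 2 from 4 — this is a bridge.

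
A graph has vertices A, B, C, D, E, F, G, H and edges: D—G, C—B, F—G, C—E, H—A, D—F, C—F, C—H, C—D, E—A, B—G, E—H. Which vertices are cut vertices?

Removing C increases the component count from 1 to 2, so C is a cut vertex.
By contrast removing F leaves 1 component; it is not a cut vertex. No other vertex is a cut vertex either.

C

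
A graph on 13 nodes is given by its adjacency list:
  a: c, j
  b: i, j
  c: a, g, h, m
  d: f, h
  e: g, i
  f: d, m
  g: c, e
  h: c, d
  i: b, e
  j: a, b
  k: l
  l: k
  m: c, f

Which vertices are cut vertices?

c

Removing c increases the component count from 2 to 3, so c is a cut vertex.
By contrast removing e leaves 2 components; it is not a cut vertex. No other vertex is a cut vertex either.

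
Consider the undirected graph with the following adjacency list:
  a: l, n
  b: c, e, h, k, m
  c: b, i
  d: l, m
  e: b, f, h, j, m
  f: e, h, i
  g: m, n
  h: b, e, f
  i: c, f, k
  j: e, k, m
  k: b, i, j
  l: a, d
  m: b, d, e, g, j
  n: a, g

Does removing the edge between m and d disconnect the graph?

No

After removing m-d, the path m-g-n-a-l-d still connects them, so the edge is not a bridge.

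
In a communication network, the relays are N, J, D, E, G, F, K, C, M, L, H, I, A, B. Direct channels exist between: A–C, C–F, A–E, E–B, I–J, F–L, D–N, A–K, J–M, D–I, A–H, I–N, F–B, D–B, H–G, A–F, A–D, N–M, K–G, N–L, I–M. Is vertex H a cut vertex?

No

Deleting H leaves 1 component (was 1) (its neighbors A, G remain connected to each other), so H is not a cut vertex.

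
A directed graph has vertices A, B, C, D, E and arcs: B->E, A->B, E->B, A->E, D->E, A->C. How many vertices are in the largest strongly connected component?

{B, E} are all mutually reachable — one SCC of size 2.
{A} is an SCC by itself.
{D} is an SCC by itself.
{C} is an SCC by itself.
The largest has 2 vertices.

2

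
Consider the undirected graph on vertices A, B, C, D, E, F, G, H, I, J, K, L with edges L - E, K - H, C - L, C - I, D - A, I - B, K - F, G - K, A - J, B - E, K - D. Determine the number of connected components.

2

Starting from B we can reach B, C, E, I, L. That is one component of size 5.
Starting from A we can reach A, D, F, G, H, J, K. That is one component of size 7.
Total: 2 components.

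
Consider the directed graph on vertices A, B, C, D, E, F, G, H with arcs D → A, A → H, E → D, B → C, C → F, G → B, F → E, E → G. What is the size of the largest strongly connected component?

5

{B, C, E, F, G} are all mutually reachable — one SCC of size 5.
{H} is an SCC by itself.
{D} is an SCC by itself.
{A} is an SCC by itself.
The largest has 5 vertices.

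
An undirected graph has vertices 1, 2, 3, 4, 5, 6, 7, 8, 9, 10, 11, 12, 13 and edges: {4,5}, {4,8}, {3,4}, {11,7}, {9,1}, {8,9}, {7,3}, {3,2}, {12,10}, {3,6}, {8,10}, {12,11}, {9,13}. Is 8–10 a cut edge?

After removing 8–10, the path 8-4-3-7-11-12-10 still connects them, so the edge is not a bridge.

No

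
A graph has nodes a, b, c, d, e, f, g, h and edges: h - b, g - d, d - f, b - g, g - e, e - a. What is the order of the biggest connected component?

7

c is isolated — a component by itself.
Starting from a we can reach a, b, d, e, f, g, h. That is one component of size 7.
The largest has 7 vertices.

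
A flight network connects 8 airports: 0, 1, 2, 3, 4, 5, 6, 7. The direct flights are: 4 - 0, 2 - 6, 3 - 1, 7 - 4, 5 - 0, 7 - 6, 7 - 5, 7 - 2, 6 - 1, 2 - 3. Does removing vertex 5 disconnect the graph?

No

Deleting 5 leaves 1 component (was 1) (its neighbors 0, 7 remain connected to each other), so 5 is not a cut vertex.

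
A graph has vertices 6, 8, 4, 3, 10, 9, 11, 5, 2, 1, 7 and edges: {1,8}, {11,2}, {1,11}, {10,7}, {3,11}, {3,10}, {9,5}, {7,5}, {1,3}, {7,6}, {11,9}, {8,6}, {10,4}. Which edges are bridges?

The edges on the cycle 1-3-10-7-6-8-1 are not bridges since each lies on that cycle.
But removing 4 - 10 disconnects 4 from 10; removing 11 - 2 disconnects 11 from 2 — these are bridges.

10-4, 11-2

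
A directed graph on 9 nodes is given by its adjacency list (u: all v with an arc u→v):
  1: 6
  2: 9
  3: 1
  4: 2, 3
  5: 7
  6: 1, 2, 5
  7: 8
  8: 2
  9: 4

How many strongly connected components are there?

1

{1, 2, 3, 4, 5, 6, 7, 8, 9} are all mutually reachable — one SCC of size 9.
That gives 1 strongly connected component.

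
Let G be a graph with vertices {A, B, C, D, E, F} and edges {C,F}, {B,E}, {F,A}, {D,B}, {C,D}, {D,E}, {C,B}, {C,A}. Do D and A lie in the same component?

Yes

From D we can reach A, B, C, D, E, F, which includes A.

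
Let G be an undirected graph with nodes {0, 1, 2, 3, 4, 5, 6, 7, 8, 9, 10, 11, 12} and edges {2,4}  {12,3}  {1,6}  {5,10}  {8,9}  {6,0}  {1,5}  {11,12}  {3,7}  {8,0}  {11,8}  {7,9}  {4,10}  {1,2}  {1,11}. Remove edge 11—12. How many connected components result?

1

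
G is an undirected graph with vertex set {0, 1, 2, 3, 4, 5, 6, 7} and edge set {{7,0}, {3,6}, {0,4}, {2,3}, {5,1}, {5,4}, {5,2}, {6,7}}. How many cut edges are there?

The edges on the cycle 5-2-3-6-7-0-4-5 are not bridges since each lies on that cycle.
But removing 5 - 1 disconnects 5 from 1 — this is a bridge.

1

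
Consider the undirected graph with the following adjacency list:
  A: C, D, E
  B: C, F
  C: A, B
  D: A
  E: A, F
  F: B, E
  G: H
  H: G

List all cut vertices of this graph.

A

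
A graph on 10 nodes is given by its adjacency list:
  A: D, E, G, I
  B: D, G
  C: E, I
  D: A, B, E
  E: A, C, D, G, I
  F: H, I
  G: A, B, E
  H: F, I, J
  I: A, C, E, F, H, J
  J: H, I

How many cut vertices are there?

1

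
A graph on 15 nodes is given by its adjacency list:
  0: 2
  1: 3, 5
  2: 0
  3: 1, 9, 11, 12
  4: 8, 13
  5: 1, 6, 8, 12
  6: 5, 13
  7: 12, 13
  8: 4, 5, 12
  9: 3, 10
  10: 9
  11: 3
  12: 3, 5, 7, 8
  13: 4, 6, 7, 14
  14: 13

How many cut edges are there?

The edges on the cycle 12-5-1-3-12 are not bridges since each lies on that cycle.
But removing 9-10 disconnects 9 from 10; removing 0-2 disconnects 0 from 2; removing 3-11 disconnects 3 from 11; removing 3-9 disconnects 3 from 9 — these are bridges.
In total 5 edges are bridges.

5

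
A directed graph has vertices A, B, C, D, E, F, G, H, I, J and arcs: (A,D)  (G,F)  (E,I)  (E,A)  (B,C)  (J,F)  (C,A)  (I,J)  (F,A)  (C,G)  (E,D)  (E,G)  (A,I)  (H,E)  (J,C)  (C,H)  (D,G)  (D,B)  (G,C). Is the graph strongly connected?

From E we can reach every vertex (A, B, C, D, E, F, G, H, I, J), and every vertex can reach E (A, B, C, D, E, F, G, H, I, J). So the whole graph is one strongly connected component.

Yes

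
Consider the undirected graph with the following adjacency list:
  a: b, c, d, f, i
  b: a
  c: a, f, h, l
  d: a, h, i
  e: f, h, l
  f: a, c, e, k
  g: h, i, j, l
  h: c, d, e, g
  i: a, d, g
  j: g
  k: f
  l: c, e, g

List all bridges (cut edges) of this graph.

a-b, f-k, g-j

The edges on the cycle d-h-c-f-a-d are not bridges since each lies on that cycle.
But removing k-f disconnects k from f; removing g-j disconnects g from j; removing a-b disconnects a from b — these are bridges.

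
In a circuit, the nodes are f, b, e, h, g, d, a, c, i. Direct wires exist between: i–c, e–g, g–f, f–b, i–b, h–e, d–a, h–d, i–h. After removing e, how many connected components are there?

1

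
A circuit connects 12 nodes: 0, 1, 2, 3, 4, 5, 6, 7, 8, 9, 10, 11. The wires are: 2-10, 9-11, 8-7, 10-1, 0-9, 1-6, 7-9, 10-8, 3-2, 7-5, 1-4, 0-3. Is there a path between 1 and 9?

Yes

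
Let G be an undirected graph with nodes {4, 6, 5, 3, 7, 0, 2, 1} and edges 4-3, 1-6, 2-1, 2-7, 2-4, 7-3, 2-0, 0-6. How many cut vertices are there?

Removing 2 increases the component count from 2 to 3, so 2 is a cut vertex.
By contrast removing 3 leaves 2 components; it is not a cut vertex. No other vertex is a cut vertex either.

1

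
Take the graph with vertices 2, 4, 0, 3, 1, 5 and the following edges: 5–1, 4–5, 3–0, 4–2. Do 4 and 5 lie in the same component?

Yes

From 4 we can reach 1, 2, 4, 5, which includes 5.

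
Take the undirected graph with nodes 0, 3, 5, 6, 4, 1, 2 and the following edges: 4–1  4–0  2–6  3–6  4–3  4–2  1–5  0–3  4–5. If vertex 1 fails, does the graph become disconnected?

Deleting 1 leaves 1 component (was 1) (its neighbors 4, 5 remain connected to each other), so 1 is not a cut vertex.

No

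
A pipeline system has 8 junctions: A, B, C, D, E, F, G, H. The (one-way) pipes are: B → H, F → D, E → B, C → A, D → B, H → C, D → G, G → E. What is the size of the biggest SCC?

{B} is an SCC by itself.
{A} is an SCC by itself.
{D} is an SCC by itself.
{E} is an SCC by itself.
{C} is an SCC by itself.
(and 3 more singleton SCCs)
The largest has 1 vertex.

1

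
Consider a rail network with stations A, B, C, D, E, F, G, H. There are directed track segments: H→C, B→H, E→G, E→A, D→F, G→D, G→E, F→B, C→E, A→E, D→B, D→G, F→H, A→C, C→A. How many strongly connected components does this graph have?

{A, B, C, D, E, F, G, H} are all mutually reachable — one SCC of size 8.
That gives 1 strongly connected component.

1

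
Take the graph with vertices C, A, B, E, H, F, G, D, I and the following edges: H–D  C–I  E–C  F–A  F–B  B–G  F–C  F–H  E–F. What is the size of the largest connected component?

9

Starting from A we can reach A, B, C, D, E, F, G, H, I. That is one component of size 9.
The largest has 9 vertices.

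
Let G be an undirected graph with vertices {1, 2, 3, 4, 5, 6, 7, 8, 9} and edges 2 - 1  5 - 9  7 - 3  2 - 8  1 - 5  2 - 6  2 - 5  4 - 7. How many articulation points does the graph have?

3

Removing 2 increases the component count from 2 to 4, so 2 is a cut vertex.
Removing 5 increases the component count from 2 to 3, so 5 is a cut vertex.
Removing 7 increases the component count from 2 to 3, so 7 is a cut vertex.
By contrast removing 8 leaves 2 components; it is not a cut vertex. No other vertex is a cut vertex either.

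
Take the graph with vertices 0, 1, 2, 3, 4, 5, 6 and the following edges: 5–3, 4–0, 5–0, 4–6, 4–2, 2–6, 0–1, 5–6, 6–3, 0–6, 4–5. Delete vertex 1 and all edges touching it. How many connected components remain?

With 1 gone, the remaining components are: {0, 2, 3, 4, 5, 6}.
That is 1 component.

1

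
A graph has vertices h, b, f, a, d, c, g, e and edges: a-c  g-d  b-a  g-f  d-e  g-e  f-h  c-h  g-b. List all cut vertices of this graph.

g

Removing g increases the component count from 1 to 2, so g is a cut vertex.
By contrast removing h leaves 1 component; it is not a cut vertex. No other vertex is a cut vertex either.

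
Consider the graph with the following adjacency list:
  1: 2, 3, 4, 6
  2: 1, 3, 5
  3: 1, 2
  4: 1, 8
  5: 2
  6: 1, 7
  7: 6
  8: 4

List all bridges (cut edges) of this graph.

1-4, 1-6, 2-5, 4-8, 6-7

The edges on the cycle 1-3-2-1 are not bridges since each lies on that cycle.
But removing 1-4 disconnects 1 from 4; removing 4-8 disconnects 4 from 8; removing 1-6 disconnects 1 from 6; removing 2-5 disconnects 2 from 5 — these are bridges.
In total 5 edges are bridges.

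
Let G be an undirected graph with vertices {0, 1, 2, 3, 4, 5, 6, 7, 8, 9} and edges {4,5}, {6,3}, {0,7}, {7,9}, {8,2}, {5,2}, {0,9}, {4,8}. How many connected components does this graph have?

1 is isolated — a component by itself.
Starting from 3 we can reach 3, 6. That is one component of size 2.
Starting from 0 we can reach 0, 7, 9. That is one component of size 3.
Starting from 2 we can reach 2, 4, 5, 8. That is one component of size 4.
Total: 4 components.

4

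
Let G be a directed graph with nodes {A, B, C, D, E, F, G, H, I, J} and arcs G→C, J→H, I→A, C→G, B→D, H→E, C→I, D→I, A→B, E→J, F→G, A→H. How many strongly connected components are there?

4

{A, B, D, I} are all mutually reachable — one SCC of size 4.
{E, H, J} are all mutually reachable — one SCC of size 3.
{C, G} are all mutually reachable — one SCC of size 2.
{F} is an SCC by itself.
That gives 4 strongly connected components.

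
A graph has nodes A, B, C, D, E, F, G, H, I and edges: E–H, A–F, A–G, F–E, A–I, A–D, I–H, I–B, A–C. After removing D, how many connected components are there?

With D gone, the remaining components are: {A, B, C, E, F, G, H, I}.
That is 1 component.

1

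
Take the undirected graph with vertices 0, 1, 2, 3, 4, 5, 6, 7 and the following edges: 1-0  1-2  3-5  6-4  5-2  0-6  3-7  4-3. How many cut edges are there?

1

The edges on the cycle 1-0-6-4-3-5-2-1 are not bridges since each lies on that cycle.
But removing 3-7 disconnects 3 from 7 — this is a bridge.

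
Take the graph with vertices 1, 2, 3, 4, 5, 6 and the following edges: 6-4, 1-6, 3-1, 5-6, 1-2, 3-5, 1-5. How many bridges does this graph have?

2

The edges on the cycle 3-1-5-3 are not bridges since each lies on that cycle.
But removing 2-1 disconnects 2 from 1; removing 6-4 disconnects 6 from 4 — these are bridges.
That makes 2 bridges.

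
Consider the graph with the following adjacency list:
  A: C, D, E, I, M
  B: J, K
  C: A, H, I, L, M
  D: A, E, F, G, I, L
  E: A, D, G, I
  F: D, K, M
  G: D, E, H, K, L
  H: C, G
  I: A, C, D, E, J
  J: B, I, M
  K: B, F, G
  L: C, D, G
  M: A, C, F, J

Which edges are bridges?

none

The edges on the cycle E-G-K-F-D-E are not bridges since each lies on that cycle.
Every edge lies on some cycle, so there are no bridges.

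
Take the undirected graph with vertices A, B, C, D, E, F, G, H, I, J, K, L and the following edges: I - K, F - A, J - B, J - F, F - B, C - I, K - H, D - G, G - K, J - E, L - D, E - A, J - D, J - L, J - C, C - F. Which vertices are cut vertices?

Removing K increases the component count from 1 to 2, so K is a cut vertex.
By contrast removing G leaves 1 component; it is not a cut vertex. No other vertex is a cut vertex either.

K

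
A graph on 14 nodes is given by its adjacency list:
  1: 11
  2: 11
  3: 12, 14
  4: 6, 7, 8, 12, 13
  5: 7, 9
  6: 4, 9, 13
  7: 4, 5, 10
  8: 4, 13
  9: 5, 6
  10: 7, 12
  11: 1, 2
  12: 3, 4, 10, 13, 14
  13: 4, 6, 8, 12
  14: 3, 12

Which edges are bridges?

1-11, 11-2

The edges on the cycle 12-3-14-12 are not bridges since each lies on that cycle.
But removing 11-2 disconnects 11 from 2; removing 1-11 disconnects 1 from 11 — these are bridges.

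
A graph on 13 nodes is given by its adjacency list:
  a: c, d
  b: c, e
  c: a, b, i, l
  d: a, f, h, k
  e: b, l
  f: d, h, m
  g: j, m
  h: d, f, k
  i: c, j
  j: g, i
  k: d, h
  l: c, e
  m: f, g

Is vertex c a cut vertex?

Yes

Deleting c raises the number of components from 1 to 2, so c is a cut vertex.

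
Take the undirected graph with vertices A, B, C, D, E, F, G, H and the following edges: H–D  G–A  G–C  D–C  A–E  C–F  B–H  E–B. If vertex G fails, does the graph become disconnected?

Deleting G leaves 1 component (was 1) (its neighbors A, C remain connected to each other), so G is not a cut vertex.

No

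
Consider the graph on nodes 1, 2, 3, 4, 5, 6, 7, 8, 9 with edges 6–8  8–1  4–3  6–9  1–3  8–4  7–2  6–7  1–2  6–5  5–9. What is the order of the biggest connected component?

Starting from 1 we can reach 1, 2, 3, 4, 5, 6, 7, 8, 9. That is one component of size 9.
The largest has 9 vertices.

9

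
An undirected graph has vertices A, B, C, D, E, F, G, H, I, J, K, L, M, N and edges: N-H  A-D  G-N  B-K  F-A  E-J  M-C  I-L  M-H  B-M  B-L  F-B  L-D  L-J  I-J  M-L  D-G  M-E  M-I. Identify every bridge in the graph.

B-K, C-M

The edges on the cycle F-A-D-G-N-H-M-B-F are not bridges since each lies on that cycle.
But removing M-C disconnects M from C; removing B-K disconnects B from K — these are bridges.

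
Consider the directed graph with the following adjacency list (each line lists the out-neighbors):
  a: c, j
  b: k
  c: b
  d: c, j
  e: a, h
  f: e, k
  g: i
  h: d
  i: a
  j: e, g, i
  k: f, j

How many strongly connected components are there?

{a, b, c, d, e, f, g, h, i, j, k} are all mutually reachable — one SCC of size 11.
That gives 1 strongly connected component.

1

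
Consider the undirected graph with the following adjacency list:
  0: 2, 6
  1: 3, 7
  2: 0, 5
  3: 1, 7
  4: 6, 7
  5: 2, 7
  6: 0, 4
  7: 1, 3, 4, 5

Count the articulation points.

1

Removing 7 increases the component count from 1 to 2, so 7 is a cut vertex.
By contrast removing 2 leaves 1 component; it is not a cut vertex. No other vertex is a cut vertex either.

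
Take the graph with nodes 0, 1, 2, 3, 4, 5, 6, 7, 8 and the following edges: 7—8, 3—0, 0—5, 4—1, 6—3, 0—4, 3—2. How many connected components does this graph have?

2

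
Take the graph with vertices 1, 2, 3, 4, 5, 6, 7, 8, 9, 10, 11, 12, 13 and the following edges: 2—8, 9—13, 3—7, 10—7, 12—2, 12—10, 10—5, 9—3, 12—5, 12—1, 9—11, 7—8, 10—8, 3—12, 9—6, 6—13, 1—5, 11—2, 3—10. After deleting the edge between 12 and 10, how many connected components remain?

2

12 and 10 are still connected via 12-3-10, so the component count stays at 2.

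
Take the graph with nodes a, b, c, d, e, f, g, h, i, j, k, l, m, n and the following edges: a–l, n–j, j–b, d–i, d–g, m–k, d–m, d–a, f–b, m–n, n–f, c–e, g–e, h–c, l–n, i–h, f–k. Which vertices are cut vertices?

d

Removing d increases the component count from 1 to 2, so d is a cut vertex.
By contrast removing b leaves 1 component; it is not a cut vertex. No other vertex is a cut vertex either.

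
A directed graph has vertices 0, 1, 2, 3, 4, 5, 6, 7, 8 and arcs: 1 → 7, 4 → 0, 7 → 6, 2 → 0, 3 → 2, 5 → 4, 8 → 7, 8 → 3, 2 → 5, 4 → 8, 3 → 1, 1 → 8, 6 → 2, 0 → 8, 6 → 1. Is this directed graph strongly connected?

Yes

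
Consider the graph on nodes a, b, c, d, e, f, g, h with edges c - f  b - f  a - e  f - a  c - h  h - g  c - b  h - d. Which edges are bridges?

a-e, a-f, c-h, d-h, g-h

The edges on the cycle c-b-f-c are not bridges since each lies on that cycle.
But removing a - f disconnects a from f; removing d - h disconnects d from h; removing e - a disconnects e from a; removing h - g disconnects h from g — these are bridges.
In total 5 edges are bridges.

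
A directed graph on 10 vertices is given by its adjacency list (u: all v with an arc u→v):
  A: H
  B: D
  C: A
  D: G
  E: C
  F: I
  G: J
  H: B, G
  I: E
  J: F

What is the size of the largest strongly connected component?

10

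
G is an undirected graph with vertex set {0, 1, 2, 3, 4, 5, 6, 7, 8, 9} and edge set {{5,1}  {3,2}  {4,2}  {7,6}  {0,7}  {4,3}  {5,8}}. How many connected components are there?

9 is isolated — a component by itself.
Starting from 2 we can reach 2, 3, 4. That is one component of size 3.
Starting from 0 we can reach 0, 6, 7. That is one component of size 3.
Starting from 1 we can reach 1, 5, 8. That is one component of size 3.
Total: 4 components.

4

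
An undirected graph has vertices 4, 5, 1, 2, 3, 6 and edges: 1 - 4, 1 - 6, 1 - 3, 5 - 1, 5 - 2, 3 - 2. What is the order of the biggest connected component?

6

Starting from 1 we can reach 1, 2, 3, 4, 5, 6. That is one component of size 6.
The largest has 6 vertices.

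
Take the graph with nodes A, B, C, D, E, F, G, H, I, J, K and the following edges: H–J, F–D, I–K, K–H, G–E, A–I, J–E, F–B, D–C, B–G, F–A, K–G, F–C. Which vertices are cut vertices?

F

Removing F increases the component count from 1 to 2, so F is a cut vertex.
By contrast removing B leaves 1 component; it is not a cut vertex. No other vertex is a cut vertex either.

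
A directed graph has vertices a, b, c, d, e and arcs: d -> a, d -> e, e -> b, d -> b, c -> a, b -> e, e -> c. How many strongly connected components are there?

4

{b, e} are all mutually reachable — one SCC of size 2.
{d} is an SCC by itself.
{c} is an SCC by itself.
{a} is an SCC by itself.
That gives 4 strongly connected components.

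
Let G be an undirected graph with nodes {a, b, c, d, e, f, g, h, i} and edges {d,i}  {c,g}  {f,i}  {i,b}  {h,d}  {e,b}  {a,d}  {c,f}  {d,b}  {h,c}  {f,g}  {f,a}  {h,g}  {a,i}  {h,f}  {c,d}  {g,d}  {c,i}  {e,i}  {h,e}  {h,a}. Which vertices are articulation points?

Removing h, for instance, still leaves 1 component. No single vertex removal increases the component count — the graph has no articulation points.

none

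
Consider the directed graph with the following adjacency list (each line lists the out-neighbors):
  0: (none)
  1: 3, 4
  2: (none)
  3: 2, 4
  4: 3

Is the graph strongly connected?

No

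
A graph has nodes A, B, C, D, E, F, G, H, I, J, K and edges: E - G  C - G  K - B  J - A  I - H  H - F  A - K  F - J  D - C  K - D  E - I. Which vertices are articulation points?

K

Removing K increases the component count from 1 to 2, so K is a cut vertex.
By contrast removing C leaves 1 component; it is not a cut vertex. No other vertex is a cut vertex either.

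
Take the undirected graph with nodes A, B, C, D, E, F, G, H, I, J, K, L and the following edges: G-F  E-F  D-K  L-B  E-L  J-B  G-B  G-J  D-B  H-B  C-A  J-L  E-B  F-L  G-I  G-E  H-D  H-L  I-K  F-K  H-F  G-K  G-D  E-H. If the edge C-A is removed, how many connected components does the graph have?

3

Before removal there are 2 components.
C-A is a bridge — removing it separates C's side from A's side.
After removal: 3 components.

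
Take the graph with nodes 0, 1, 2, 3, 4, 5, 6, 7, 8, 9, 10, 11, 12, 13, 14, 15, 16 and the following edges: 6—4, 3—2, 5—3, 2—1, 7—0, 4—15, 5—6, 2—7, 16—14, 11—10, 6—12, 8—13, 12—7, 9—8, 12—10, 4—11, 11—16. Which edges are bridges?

0-7, 1-2, 11-16, 13-8, 14-16, 15-4, 8-9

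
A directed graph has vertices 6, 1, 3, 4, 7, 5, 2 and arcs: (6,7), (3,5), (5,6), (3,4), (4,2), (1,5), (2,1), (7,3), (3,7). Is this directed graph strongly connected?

From 4 we can reach every vertex (1, 2, 3, 4, 5, 6, 7), and every vertex can reach 4 (1, 2, 3, 4, 5, 6, 7). So the whole graph is one strongly connected component.

Yes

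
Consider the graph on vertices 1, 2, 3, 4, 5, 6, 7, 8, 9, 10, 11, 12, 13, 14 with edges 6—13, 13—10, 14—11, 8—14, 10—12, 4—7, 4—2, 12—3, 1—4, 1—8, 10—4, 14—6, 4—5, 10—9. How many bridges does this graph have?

The edges on the cycle 1-8-14-6-13-10-4-1 are not bridges since each lies on that cycle.
But removing 11—14 disconnects 11 from 14; removing 12—3 disconnects 12 from 3; removing 4—2 disconnects 4 from 2; removing 9—10 disconnects 9 from 10 — these are bridges.
In total 7 edges are bridges.

7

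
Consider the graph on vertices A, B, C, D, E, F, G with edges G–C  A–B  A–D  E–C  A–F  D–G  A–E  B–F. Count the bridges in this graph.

The edges on the cycle A-B-F-A are not bridges since each lies on that cycle.
Every edge lies on some cycle, so there are no bridges.

0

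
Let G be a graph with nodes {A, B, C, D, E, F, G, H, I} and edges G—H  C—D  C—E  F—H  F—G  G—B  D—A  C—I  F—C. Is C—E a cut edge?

Removing C—E leaves no path between C and E: the component count goes from 1 to 2. So it is a bridge.

Yes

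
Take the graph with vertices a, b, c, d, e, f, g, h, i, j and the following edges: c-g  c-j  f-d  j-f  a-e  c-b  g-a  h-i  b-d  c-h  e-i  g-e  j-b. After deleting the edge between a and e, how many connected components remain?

1

a and e are still connected via a-g-e, so the component count stays at 1.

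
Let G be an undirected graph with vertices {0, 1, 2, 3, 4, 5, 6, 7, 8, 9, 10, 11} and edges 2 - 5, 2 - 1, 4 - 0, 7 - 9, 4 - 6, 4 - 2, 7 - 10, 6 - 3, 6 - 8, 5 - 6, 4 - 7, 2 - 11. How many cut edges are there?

8

The edges on the cycle 4-2-5-6-4 are not bridges since each lies on that cycle.
But removing 10 - 7 disconnects 10 from 7; removing 2 - 1 disconnects 2 from 1; removing 6 - 3 disconnects 6 from 3; removing 8 - 6 disconnects 8 from 6 — these are bridges.
In total 8 edges are bridges.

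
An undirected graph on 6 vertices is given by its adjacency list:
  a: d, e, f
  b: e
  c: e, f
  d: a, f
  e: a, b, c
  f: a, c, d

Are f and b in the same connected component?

From f we can reach a, b, c, d, e, f, which includes b.

Yes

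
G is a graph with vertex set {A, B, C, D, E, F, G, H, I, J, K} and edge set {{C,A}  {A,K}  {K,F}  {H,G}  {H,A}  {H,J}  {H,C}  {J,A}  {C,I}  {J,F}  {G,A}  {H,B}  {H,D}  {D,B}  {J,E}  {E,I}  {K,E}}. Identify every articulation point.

H

Removing H increases the component count from 1 to 2, so H is a cut vertex.
By contrast removing G leaves 1 component; it is not a cut vertex. No other vertex is a cut vertex either.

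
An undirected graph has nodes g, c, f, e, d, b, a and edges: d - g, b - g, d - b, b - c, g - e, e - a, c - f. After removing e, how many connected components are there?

With e gone, the remaining components are: {a}; {b, c, d, f, g}.
That is 2 components.

2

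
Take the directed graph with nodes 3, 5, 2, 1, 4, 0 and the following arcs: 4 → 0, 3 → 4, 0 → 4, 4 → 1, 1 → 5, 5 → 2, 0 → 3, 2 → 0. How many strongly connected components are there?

{0, 1, 2, 3, 4, 5} are all mutually reachable — one SCC of size 6.
That gives 1 strongly connected component.

1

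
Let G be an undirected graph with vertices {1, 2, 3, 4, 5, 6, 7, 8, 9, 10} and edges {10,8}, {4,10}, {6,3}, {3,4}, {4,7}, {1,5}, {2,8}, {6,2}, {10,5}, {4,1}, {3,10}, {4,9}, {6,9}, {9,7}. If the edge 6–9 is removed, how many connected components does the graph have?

1

6 and 9 are still connected via 6-3-4-9, so the component count stays at 1.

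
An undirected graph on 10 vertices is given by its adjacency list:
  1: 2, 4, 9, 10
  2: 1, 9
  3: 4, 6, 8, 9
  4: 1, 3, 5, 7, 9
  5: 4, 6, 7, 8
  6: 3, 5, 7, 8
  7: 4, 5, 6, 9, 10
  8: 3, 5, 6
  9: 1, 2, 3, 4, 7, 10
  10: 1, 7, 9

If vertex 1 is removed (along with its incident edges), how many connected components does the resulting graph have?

1

With 1 gone, the remaining components are: {2, 3, 4, 5, 6, 7, 8, 9, 10}.
That is 1 component.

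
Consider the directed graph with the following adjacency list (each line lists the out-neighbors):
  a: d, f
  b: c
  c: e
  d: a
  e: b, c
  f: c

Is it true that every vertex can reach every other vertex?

No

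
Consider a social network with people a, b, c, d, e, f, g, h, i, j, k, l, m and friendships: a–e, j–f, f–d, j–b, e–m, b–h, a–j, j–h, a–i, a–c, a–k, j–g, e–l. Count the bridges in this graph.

The edges on the cycle j-b-h-j are not bridges since each lies on that cycle.
But removing j–a disconnects j from a; removing f–d disconnects f from d; removing g–j disconnects g from j; removing a–e disconnects a from e — these are bridges.
In total 10 edges are bridges.

10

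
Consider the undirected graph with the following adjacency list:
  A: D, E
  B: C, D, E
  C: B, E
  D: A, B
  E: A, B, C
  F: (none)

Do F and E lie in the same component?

No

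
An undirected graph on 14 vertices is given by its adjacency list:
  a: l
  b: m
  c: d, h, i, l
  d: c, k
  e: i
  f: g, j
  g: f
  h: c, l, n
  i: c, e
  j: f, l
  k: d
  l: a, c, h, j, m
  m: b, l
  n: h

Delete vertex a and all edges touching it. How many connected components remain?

1

With a gone, the remaining components are: {b, c, d, e, f, g, h, i, j, k, l, m, n}.
That is 1 component.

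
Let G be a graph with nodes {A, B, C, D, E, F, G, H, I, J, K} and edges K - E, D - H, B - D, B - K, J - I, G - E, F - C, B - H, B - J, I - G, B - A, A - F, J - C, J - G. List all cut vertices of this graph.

Removing B increases the component count from 1 to 2, so B is a cut vertex.
By contrast removing A leaves 1 component; it is not a cut vertex. No other vertex is a cut vertex either.

B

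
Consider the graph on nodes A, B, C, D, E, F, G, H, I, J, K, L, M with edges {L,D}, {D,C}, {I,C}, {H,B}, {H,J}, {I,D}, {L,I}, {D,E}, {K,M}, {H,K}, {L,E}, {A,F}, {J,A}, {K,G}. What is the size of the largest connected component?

8

Starting from C we can reach C, D, E, I, L. That is one component of size 5.
Starting from A we can reach A, B, F, G, H, J, K, M. That is one component of size 8.
The largest has 8 vertices.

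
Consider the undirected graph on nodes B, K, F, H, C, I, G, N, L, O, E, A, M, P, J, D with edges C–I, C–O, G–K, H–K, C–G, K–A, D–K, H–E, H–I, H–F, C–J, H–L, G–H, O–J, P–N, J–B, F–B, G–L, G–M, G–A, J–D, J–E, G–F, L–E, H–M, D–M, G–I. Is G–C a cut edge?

No

After removing G–C, the path G-I-C still connects them, so the edge is not a bridge.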